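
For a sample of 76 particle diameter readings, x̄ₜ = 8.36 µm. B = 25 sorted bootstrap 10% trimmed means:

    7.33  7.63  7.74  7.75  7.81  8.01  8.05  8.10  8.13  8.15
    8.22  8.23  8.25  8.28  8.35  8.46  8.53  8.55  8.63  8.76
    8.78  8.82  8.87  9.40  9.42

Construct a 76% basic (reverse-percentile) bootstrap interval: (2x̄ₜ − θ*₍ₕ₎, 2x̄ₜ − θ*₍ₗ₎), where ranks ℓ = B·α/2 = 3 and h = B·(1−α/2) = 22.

Percentile endpoints at ranks 3 and 22: θ*₍3₎ = 7.74, θ*₍22₎ = 8.82.
Basic interval reflects these around x̄ₜ:
  lower = 2 × 8.36 − 8.82 = 7.90
  upper = 2 × 8.36 − 7.74 = 8.98

(7.90, 8.98)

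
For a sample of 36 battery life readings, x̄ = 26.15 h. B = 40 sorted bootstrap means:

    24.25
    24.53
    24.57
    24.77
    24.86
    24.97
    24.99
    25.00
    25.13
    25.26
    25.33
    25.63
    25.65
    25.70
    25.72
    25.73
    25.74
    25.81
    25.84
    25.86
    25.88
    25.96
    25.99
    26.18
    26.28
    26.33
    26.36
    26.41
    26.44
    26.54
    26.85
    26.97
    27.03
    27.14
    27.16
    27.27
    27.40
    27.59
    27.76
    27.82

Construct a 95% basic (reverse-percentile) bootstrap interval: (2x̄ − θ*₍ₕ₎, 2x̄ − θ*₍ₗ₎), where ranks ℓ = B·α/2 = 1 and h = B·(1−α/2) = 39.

Percentile endpoints at ranks 1 and 39: θ*₍1₎ = 24.25, θ*₍39₎ = 27.76.
Basic interval reflects these around x̄:
  lower = 2 × 26.15 − 27.76 = 24.54
  upper = 2 × 26.15 − 24.25 = 28.05

(24.54, 28.05)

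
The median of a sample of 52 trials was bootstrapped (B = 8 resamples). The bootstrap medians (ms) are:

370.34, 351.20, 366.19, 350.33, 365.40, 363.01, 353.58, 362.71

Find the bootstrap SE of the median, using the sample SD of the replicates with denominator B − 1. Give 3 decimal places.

SE* = 7.578

Bootstrap SE is the standard deviation of the 8 replicate medians.
Mean of replicates: (370.34 + 351.20 + 366.19 + 350.33 + 365.40 + 363.01 + 353.58 + 362.71) / 8 = 2882.7600 / 8 = 360.3450
Sum of squared deviations: (+9.9950)² + (−9.1450)² + (+5.8450)² + (−10.0150)² + (+5.0550)² + (+2.6650)² + (−6.7650)² + (+2.3650)² = 402.0090
Variance = 402.0090 / 7 = 57.4299
SE* = √57.4299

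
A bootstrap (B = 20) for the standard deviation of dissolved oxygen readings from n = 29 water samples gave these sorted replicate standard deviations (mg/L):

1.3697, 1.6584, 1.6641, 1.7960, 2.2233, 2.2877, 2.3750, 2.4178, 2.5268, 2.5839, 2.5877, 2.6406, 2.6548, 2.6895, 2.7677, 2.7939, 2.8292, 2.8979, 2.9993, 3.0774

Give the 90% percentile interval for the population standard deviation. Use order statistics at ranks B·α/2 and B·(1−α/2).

α = 0.10; lower rank = 20 × 0.050 = 1; upper rank = 20 × 0.950 = 19.
The 1st smallest replicate is 1.3697; the 19th is 2.9993.

(1.3697, 2.9993)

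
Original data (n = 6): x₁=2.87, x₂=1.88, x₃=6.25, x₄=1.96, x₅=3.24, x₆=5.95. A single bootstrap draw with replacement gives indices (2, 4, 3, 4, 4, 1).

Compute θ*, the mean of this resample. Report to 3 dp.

Resample values: 1.88, 1.96, 6.25, 1.96, 1.96, 2.87.
Mean = (1.88 + 1.96 + 6.25 + 1.96 + 1.96 + 2.87) / 6 = 16.880 / 6 = 2.813

θ* = 2.813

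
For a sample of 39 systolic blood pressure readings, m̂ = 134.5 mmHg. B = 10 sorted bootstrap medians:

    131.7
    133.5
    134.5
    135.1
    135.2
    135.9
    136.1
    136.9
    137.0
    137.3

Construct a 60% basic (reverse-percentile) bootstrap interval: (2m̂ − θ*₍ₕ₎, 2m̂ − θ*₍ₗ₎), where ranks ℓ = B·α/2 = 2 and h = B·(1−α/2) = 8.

(132.1, 135.5)

Percentile endpoints at ranks 2 and 8: θ*₍2₎ = 133.5, θ*₍8₎ = 136.9.
Basic interval reflects these around m̂:
  lower = 2 × 134.5 − 136.9 = 132.1
  upper = 2 × 134.5 − 133.5 = 135.5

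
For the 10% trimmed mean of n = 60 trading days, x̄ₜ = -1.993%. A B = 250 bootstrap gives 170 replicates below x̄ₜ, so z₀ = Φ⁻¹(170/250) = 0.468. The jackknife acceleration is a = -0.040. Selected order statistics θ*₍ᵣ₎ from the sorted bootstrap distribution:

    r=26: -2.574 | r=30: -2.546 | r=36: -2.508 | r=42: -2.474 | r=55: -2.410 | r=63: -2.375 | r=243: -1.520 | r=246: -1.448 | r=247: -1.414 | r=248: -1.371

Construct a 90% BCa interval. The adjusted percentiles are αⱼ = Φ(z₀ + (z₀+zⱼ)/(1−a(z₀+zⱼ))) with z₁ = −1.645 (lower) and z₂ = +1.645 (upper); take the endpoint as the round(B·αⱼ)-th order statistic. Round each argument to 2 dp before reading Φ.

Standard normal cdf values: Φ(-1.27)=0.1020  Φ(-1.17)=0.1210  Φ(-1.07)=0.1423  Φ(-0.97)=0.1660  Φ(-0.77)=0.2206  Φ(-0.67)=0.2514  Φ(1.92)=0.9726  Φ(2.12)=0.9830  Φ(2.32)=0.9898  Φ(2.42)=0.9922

(-2.410, -1.371)

Lower: z₀ + z₁ = 0.468 + (-1.645) = -1.177; 1 − a(z₀+z₁) = 1 − (-0.040)(-1.177) = 0.9529; argument = 0.468 + (-1.177)/0.9529 = -0.7672 → -0.77.
α₁ = Φ(-0.77) = 0.2206; rank = round(250 × 0.2206) = 55; θ*₍55₎ = -2.410.
Upper: z₀ + z₂ = 2.113; 1 − a(z₀+z₂) = 1.0845; argument = 2.4163 → 2.42; α₂ = 0.9922; rank = 248; θ*₍248₎ = -1.371.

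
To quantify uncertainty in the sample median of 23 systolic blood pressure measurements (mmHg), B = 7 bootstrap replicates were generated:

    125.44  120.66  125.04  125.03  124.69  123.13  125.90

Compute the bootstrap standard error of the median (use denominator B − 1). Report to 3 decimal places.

SE* = 1.812

Bootstrap SE is the standard deviation of the 7 replicate medians.
Mean of replicates: (125.44 + 120.66 + 125.04 + 125.03 + 124.69 + 123.13 + 125.90) / 7 = 869.8900 / 7 = 124.2700
Sum of squared deviations: (+1.1700)² + (−3.6100)² + (+0.7700)² + (+0.7600)² + (+0.4200)² + (−1.1400)² + (+1.6300)² = 19.7044
Variance = 19.7044 / 6 = 3.2841
SE* = √3.2841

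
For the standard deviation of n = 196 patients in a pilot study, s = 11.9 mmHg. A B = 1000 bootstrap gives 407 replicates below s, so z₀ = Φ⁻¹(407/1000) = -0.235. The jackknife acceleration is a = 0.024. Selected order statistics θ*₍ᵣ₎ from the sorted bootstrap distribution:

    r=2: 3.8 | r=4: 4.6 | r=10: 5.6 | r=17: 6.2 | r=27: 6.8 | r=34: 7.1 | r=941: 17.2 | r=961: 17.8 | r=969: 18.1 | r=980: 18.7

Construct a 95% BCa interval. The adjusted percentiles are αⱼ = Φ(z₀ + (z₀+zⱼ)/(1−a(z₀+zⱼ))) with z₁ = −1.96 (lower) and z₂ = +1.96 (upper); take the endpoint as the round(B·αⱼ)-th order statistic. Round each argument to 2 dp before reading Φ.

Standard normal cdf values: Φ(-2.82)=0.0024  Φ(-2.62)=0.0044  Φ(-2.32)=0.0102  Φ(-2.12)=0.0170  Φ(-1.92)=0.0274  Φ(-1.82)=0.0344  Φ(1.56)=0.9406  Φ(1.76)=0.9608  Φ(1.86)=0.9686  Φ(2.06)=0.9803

(5.6, 17.2)

Lower: z₀ + z₁ = -0.235 + (-1.960) = -2.195; 1 − a(z₀+z₁) = 1 − (0.024)(-2.195) = 1.0527; argument = -0.235 + (-2.195)/1.0527 = -2.3202 → -2.32.
α₁ = Φ(-2.32) = 0.0102; rank = round(1000 × 0.0102) = 10; θ*₍10₎ = 5.6.
Upper: z₀ + z₂ = 1.725; 1 − a(z₀+z₂) = 0.9586; argument = 1.5645 → 1.56; α₂ = 0.9406; rank = 941; θ*₍941₎ = 17.2.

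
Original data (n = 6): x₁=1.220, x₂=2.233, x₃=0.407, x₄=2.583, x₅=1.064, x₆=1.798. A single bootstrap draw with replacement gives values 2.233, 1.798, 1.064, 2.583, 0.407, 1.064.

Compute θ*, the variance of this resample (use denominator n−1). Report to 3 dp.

Mean = 1.5248; sum of squared deviations = 3.3701
s² = 3.3701 / 5 = 0.6740

θ* = 0.674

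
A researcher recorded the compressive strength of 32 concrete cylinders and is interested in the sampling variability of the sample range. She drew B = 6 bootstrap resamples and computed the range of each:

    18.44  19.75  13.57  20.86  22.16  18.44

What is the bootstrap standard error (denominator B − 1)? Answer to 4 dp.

Bootstrap SE is the standard deviation of the 6 replicate ranges.
Mean of replicates: (18.44 + 19.75 + 13.57 + 20.86 + 22.16 + 18.44) / 6 = 113.22000 / 6 = 18.87000
Sum of squared deviations: (−0.43000)² + (+0.88000)² + (−5.30000)² + (+1.99000)² + (+3.29000)² + (−0.43000)² = 44.01840
Variance = 44.01840 / 5 = 8.80368
SE* = √8.80368

SE* = 2.9671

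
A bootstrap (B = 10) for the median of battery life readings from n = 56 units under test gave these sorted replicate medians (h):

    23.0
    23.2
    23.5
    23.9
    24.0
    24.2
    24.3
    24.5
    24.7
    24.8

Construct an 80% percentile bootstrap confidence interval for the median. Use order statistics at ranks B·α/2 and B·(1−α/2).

α = 0.20; lower rank = 10 × 0.100 = 1; upper rank = 10 × 0.900 = 9.
The 1st smallest replicate is 23.0; the 9th is 24.7.

(23.0, 24.7)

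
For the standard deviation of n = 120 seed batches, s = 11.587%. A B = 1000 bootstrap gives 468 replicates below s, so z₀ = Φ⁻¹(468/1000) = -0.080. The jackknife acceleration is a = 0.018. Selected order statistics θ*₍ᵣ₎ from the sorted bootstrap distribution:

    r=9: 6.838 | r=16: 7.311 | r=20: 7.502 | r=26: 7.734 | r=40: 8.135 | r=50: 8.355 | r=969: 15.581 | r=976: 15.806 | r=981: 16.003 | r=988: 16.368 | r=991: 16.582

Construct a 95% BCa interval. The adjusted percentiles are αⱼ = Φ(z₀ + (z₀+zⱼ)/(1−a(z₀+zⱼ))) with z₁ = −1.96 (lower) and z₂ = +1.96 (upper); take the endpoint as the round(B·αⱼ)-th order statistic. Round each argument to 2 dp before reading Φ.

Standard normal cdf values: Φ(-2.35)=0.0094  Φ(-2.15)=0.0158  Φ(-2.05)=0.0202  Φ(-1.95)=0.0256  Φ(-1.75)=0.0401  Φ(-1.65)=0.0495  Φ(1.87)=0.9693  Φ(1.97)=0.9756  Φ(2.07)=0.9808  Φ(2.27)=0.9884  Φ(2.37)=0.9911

(7.502, 15.581)

Lower: z₀ + z₁ = -0.080 + (-1.960) = -2.040; 1 − a(z₀+z₁) = 1 − (0.018)(-2.040) = 1.0367; argument = -0.080 + (-2.040)/1.0367 = -2.0477 → -2.05.
α₁ = Φ(-2.05) = 0.0202; rank = round(1000 × 0.0202) = 20; θ*₍20₎ = 7.502.
Upper: z₀ + z₂ = 1.880; 1 − a(z₀+z₂) = 0.9662; argument = 1.8658 → 1.87; α₂ = 0.9693; rank = 969; θ*₍969₎ = 15.581.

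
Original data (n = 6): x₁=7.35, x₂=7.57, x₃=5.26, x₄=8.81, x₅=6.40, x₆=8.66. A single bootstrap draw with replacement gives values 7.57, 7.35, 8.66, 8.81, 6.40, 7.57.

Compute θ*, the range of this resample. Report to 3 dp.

Range = 8.81 − 6.40 = 2.410

θ* = 2.410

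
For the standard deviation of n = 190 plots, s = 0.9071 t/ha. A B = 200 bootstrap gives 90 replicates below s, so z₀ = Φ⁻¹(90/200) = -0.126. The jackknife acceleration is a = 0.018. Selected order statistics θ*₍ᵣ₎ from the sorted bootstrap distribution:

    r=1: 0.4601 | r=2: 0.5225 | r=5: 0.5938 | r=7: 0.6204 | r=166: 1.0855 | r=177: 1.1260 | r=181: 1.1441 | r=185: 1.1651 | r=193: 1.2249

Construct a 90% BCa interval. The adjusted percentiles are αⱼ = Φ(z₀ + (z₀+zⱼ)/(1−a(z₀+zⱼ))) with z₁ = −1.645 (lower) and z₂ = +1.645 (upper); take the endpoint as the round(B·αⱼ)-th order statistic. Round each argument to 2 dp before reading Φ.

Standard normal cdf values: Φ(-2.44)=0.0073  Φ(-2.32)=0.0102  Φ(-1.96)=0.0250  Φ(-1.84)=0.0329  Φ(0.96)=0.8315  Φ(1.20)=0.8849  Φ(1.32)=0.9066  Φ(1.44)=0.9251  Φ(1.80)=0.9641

(0.6204, 1.1651)

Lower: z₀ + z₁ = -0.126 + (-1.645) = -1.771; 1 − a(z₀+z₁) = 1 − (0.018)(-1.771) = 1.0319; argument = -0.126 + (-1.771)/1.0319 = -1.8423 → -1.84.
α₁ = Φ(-1.84) = 0.0329; rank = round(200 × 0.0329) = 7; θ*₍7₎ = 0.6204.
Upper: z₀ + z₂ = 1.519; 1 − a(z₀+z₂) = 0.9727; argument = 1.4357 → 1.44; α₂ = 0.9251; rank = 185; θ*₍185₎ = 1.1651.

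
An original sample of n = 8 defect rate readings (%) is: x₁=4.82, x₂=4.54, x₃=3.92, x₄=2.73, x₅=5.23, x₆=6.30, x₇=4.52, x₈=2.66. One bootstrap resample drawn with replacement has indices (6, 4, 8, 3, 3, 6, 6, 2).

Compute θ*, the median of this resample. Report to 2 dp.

θ* = 4.23

Resample values: 6.30, 2.73, 2.66, 3.92, 3.92, 6.30, 6.30, 4.54.
Sorted: 2.66, 2.73, 3.92, 3.92, 4.54, 6.30, 6.30, 6.30
Median = average of the two middle values = 4.23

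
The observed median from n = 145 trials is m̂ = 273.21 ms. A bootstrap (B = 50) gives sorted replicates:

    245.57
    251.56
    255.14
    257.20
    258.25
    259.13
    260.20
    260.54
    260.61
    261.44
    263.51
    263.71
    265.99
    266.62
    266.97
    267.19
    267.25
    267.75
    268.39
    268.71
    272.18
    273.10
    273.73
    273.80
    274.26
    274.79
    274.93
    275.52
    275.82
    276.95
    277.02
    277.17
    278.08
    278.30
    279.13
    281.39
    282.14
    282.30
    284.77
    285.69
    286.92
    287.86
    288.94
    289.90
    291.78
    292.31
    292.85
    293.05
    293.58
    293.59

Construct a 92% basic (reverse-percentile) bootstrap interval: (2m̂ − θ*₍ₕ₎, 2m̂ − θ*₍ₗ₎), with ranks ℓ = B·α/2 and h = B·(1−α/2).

(253.37, 294.86)

Percentile endpoints at ranks 2 and 48: θ*₍2₎ = 251.56, θ*₍48₎ = 293.05.
Basic interval reflects these around m̂:
  lower = 2 × 273.21 − 293.05 = 253.37
  upper = 2 × 273.21 − 251.56 = 294.86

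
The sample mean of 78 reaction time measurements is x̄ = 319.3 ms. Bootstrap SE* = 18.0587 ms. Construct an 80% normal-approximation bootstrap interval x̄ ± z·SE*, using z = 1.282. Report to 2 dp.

Margin = 1.282 × 18.0587 = 23.151
Interval: 319.3 ± 23.151

(296.15, 342.45)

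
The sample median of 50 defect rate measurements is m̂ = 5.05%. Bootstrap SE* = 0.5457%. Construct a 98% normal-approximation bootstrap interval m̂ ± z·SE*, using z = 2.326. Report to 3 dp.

Margin = 2.326 × 0.5457 = 1.2693
Interval: 5.05 ± 1.2693

(3.781, 6.319)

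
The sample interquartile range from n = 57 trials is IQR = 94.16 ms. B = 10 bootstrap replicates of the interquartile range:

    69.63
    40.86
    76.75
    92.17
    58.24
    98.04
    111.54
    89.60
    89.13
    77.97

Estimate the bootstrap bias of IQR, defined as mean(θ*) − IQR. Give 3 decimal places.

bias = −13.767

mean(θ*) = (69.63 + 40.86 + 76.75 + 92.17 + 58.24 + 98.04 + 111.54 + 89.60 + 89.13 + 77.97) / 10 = 80.3930
bias = 80.3930 − 94.16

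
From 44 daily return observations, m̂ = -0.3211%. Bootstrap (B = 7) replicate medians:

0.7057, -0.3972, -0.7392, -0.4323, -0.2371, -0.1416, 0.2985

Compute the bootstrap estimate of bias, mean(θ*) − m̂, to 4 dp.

mean(θ*) = (0.7057 + (-0.3972) + (-0.7392) + (-0.4323) + (-0.2371) + (-0.1416) + 0.2985) / 7 = -0.13474
bias = -0.13474 − -0.3211

bias = +0.1864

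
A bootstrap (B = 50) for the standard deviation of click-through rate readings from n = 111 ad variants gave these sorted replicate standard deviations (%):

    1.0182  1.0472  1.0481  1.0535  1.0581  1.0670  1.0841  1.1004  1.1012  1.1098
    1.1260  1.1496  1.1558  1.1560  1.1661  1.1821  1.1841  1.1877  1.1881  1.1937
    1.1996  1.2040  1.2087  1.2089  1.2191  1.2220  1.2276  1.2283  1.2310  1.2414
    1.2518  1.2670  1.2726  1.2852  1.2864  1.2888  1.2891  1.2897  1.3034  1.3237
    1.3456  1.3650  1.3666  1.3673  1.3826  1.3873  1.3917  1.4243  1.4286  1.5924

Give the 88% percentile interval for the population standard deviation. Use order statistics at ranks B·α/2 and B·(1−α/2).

(1.0481, 1.3917)

α = 0.12; lower rank = 50 × 0.060 = 3; upper rank = 50 × 0.940 = 47.
The 3rd smallest replicate is 1.0481; the 47th is 1.3917.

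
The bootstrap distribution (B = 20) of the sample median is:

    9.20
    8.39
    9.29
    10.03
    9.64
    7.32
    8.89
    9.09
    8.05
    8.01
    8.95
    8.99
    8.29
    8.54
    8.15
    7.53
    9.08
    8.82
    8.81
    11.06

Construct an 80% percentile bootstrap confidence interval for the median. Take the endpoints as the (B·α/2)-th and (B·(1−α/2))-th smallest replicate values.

Sorted replicates: 7.32, 7.53, 8.01, 8.05, 8.15, 8.29, 8.39, 8.54, 8.81, 8.82, 8.89, 8.95, 8.99, 9.08, 9.09, 9.20, 9.29, 9.64, 10.03, 11.06
α = 0.20; lower rank = 20 × 0.100 = 2; upper rank = 20 × 0.900 = 18.
The 2nd smallest replicate is 7.53; the 18th is 9.64.

(7.53, 9.64)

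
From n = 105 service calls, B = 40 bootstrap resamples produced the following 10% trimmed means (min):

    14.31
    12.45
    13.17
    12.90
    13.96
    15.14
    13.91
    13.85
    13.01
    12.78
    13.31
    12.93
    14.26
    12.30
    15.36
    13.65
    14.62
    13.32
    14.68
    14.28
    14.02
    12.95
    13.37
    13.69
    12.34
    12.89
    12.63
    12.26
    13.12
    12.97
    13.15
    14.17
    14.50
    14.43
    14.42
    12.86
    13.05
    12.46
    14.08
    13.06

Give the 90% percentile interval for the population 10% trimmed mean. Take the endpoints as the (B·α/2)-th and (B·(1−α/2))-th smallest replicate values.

Sorted replicates: 12.26, 12.30, 12.34, 12.45, 12.46, 12.63, 12.78, 12.86, 12.89, 12.90, 12.93, 12.95, 12.97, 13.01, 13.05, 13.06, 13.12, 13.15, 13.17, 13.31, 13.32, 13.37, 13.65, 13.69, 13.85, 13.91, 13.96, 14.02, 14.08, 14.17, 14.26, 14.28, 14.31, 14.42, 14.43, 14.50, 14.62, 14.68, 15.14, 15.36
α = 0.10; lower rank = 40 × 0.050 = 2; upper rank = 40 × 0.950 = 38.
The 2nd smallest replicate is 12.30; the 38th is 14.68.

(12.30, 14.68)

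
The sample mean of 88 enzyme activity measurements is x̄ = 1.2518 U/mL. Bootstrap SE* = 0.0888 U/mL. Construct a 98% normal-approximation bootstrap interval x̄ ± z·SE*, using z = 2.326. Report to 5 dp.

(1.04525, 1.45835)

Margin = 2.326 × 0.0888 = 0.206549
Interval: 1.2518 ± 0.206549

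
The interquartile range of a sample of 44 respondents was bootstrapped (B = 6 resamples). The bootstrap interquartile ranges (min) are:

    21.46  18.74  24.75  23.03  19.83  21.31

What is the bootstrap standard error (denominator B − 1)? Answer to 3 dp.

Bootstrap SE is the standard deviation of the 6 replicate interquartile ranges.
Mean of replicates: (21.46 + 18.74 + 24.75 + 23.03 + 19.83 + 21.31) / 6 = 129.1200 / 6 = 21.5200
Sum of squared deviations: (−0.0600)² + (−2.7800)² + (+3.2300)² + (+1.5100)² + (−1.6900)² + (−0.2100)² = 23.3452
Variance = 23.3452 / 5 = 4.6690
SE* = √4.6690

SE* = 2.161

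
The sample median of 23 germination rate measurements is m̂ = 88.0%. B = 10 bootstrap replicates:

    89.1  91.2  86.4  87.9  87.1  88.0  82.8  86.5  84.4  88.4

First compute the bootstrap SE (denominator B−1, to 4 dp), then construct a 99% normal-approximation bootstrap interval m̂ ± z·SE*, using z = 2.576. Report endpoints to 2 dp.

(81.90, 94.10)

Mean of replicates = 87.1800; sum of squared deviations = 50.5160; SE* = √(50.5160/9) = 2.3692
Margin = 2.576 × 2.3692 = 6.103
Interval: 88.0 ± 6.103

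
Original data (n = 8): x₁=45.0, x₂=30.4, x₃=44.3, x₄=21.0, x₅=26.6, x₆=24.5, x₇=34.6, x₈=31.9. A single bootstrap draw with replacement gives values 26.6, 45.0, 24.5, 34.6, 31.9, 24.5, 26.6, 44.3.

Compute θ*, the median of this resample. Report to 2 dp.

θ* = 29.25

Sorted: 24.5, 24.5, 26.6, 26.6, 31.9, 34.6, 44.3, 45.0
Median = average of the two middle values = 29.25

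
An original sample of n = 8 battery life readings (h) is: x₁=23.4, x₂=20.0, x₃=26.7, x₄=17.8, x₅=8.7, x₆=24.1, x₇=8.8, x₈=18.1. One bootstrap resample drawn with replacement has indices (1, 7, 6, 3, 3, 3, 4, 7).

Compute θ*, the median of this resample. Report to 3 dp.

θ* = 23.750

Resample values: 23.4, 8.8, 24.1, 26.7, 26.7, 26.7, 17.8, 8.8.
Sorted: 8.8, 8.8, 17.8, 23.4, 24.1, 26.7, 26.7, 26.7
Median = average of the two middle values = 23.750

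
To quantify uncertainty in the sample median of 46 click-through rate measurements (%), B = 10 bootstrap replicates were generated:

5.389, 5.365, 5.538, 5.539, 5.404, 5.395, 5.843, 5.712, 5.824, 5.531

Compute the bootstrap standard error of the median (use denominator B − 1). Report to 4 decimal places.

Bootstrap SE is the standard deviation of the 10 replicate medians.
Mean of replicates: (5.389 + 5.365 + 5.538 + 5.539 + 5.404 + 5.395 + 5.843 + 5.712 + 5.824 + 5.531) / 10 = 55.54000 / 10 = 5.55400
Sum of squared deviations: (−0.16500)² + (−0.18900)² + (−0.01600)² + (−0.01500)² + (−0.15000)² + (−0.15900)² + (+0.28900)² + (+0.15800)² + (+0.27000)² + (−0.02300)² = 0.29312
Variance = 0.29312 / 9 = 0.03257
SE* = √0.03257

SE* = 0.1805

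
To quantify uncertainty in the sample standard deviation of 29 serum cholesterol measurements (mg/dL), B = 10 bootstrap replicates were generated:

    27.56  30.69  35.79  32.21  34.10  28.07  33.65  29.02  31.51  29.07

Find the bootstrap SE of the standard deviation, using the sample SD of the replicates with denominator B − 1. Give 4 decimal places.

Bootstrap SE is the standard deviation of the 10 replicate standard deviations.
Mean of replicates: (27.56 + 30.69 + 35.79 + 32.21 + 34.10 + 28.07 + 33.65 + 29.02 + 31.51 + 29.07) / 10 = 311.67000 / 10 = 31.16700
Sum of squared deviations: (−3.60700)² + (−0.47700)² + (+4.62300)² + (+1.04300)² + (+2.93300)² + (−3.09700)² + (+2.48300)² + (−2.14700)² + (+0.34300)² + (−2.09700)² = 69.18181
Variance = 69.18181 / 9 = 7.68687
SE* = √7.68687

SE* = 2.7725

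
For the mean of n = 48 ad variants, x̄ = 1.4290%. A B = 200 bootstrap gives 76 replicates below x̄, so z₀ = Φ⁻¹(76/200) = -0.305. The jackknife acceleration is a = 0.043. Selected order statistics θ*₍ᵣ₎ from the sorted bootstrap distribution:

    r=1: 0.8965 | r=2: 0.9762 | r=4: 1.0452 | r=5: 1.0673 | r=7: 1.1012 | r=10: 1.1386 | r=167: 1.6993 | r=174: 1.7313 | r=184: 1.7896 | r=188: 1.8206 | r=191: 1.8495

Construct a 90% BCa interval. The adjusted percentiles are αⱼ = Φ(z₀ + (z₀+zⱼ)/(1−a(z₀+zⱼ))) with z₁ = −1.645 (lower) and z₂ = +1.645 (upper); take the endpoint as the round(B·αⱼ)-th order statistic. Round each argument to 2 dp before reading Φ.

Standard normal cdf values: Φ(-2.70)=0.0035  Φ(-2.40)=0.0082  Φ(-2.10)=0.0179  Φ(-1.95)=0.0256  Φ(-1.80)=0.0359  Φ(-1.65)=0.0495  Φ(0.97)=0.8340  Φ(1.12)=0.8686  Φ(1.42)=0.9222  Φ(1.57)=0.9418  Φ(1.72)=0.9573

(1.0452, 1.7313)

Lower: z₀ + z₁ = -0.305 + (-1.645) = -1.950; 1 − a(z₀+z₁) = 1 − (0.043)(-1.950) = 1.0838; argument = -0.305 + (-1.950)/1.0838 = -2.1041 → -2.10.
α₁ = Φ(-2.10) = 0.0179; rank = round(200 × 0.0179) = 4; θ*₍4₎ = 1.0452.
Upper: z₀ + z₂ = 1.340; 1 − a(z₀+z₂) = 0.9424; argument = 1.1169 → 1.12; α₂ = 0.8686; rank = 174; θ*₍174₎ = 1.7313.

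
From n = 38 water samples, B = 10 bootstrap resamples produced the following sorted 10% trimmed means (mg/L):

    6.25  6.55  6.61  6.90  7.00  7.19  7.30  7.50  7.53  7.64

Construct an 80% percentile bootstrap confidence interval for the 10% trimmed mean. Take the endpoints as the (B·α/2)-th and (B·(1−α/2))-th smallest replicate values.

α = 0.20; lower rank = 10 × 0.100 = 1; upper rank = 10 × 0.900 = 9.
The 1st smallest replicate is 6.25; the 9th is 7.53.

(6.25, 7.53)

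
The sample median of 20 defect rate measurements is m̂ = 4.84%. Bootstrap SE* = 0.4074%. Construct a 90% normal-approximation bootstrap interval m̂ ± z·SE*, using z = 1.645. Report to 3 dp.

(4.170, 5.510)

Margin = 1.645 × 0.4074 = 0.6702
Interval: 4.84 ± 0.6702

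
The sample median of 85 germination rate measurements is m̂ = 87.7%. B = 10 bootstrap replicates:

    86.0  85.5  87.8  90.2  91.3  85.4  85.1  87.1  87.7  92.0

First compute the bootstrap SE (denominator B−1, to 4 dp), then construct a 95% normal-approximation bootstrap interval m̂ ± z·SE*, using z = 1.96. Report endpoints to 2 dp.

Mean of replicates = 87.8100; sum of squared deviations = 57.7290; SE* = √(57.7290/9) = 2.5327
Margin = 1.96 × 2.5327 = 4.964
Interval: 87.7 ± 4.964

(82.74, 92.66)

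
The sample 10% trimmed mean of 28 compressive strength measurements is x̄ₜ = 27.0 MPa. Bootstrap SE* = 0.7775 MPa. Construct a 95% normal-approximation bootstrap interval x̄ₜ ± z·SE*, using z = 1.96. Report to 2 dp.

(25.48, 28.52)

Margin = 1.96 × 0.7775 = 1.524
Interval: 27.0 ± 1.524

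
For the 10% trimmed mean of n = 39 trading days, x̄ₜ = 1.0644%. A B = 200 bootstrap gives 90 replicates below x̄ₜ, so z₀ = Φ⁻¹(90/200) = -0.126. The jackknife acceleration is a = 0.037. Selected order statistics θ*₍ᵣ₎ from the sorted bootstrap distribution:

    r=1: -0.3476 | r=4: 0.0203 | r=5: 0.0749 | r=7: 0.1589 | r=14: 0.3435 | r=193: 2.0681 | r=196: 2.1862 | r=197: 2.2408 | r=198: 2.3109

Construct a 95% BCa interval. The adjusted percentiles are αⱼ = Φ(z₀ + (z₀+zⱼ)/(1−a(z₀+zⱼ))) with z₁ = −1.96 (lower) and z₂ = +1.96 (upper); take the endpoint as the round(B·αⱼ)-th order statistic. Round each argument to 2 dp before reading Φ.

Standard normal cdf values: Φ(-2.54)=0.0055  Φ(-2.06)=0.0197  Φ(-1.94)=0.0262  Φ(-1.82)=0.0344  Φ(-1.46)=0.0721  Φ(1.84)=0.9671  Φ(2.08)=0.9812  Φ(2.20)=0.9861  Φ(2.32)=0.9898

Lower: z₀ + z₁ = -0.126 + (-1.960) = -2.086; 1 − a(z₀+z₁) = 1 − (0.037)(-2.086) = 1.0772; argument = -0.126 + (-2.086)/1.0772 = -2.0625 → -2.06.
α₁ = Φ(-2.06) = 0.0197; rank = round(200 × 0.0197) = 4; θ*₍4₎ = 0.0203.
Upper: z₀ + z₂ = 1.834; 1 − a(z₀+z₂) = 0.9321; argument = 1.8415 → 1.84; α₂ = 0.9671; rank = 193; θ*₍193₎ = 2.0681.

(0.0203, 2.0681)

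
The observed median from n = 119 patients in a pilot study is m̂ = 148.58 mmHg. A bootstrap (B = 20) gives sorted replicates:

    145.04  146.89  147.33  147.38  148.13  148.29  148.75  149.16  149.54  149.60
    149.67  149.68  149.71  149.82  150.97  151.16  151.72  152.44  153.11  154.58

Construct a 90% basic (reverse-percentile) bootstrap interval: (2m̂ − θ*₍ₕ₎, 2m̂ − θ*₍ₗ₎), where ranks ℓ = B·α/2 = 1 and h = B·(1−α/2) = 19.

Percentile endpoints at ranks 1 and 19: θ*₍1₎ = 145.04, θ*₍19₎ = 153.11.
Basic interval reflects these around m̂:
  lower = 2 × 148.58 − 153.11 = 144.05
  upper = 2 × 148.58 − 145.04 = 152.12

(144.05, 152.12)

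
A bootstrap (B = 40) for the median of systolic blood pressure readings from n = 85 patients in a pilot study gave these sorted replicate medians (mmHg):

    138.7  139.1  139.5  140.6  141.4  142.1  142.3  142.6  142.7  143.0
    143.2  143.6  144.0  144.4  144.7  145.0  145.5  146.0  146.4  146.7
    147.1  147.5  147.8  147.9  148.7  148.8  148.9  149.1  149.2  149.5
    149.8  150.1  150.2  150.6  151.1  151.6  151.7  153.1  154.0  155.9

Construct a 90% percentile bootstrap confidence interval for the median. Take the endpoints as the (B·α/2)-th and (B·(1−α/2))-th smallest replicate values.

(139.1, 153.1)

α = 0.10; lower rank = 40 × 0.050 = 2; upper rank = 40 × 0.950 = 38.
The 2nd smallest replicate is 139.1; the 38th is 153.1.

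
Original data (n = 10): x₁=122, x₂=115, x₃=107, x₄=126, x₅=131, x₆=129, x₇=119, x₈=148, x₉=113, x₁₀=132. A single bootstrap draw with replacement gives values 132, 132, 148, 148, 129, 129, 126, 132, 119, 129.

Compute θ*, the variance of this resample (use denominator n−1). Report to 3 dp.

θ* = 82.489

Mean = 132.4000; sum of squared deviations = 742.4000
s² = 742.4000 / 9 = 82.4889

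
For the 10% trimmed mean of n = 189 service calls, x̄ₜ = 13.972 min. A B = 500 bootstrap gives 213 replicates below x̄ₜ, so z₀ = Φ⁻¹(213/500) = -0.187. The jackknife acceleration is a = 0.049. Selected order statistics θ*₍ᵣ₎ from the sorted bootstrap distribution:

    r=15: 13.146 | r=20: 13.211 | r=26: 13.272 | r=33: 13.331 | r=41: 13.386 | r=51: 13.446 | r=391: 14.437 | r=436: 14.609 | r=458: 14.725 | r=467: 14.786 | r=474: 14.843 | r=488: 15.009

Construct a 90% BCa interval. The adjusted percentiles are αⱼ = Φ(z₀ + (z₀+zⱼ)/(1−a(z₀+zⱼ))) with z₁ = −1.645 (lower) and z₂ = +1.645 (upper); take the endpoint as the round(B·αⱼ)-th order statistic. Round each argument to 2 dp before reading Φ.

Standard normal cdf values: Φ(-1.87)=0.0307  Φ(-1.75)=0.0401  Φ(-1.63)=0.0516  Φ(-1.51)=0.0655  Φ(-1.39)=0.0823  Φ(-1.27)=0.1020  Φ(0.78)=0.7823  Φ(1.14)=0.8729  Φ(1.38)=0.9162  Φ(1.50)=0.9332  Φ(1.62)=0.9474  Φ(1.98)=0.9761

(13.146, 14.725)

Lower: z₀ + z₁ = -0.187 + (-1.645) = -1.832; 1 − a(z₀+z₁) = 1 − (0.049)(-1.832) = 1.0898; argument = -0.187 + (-1.832)/1.0898 = -1.8681 → -1.87.
α₁ = Φ(-1.87) = 0.0307; rank = round(500 × 0.0307) = 15; θ*₍15₎ = 13.146.
Upper: z₀ + z₂ = 1.458; 1 − a(z₀+z₂) = 0.9286; argument = 1.3832 → 1.38; α₂ = 0.9162; rank = 458; θ*₍458₎ = 14.725.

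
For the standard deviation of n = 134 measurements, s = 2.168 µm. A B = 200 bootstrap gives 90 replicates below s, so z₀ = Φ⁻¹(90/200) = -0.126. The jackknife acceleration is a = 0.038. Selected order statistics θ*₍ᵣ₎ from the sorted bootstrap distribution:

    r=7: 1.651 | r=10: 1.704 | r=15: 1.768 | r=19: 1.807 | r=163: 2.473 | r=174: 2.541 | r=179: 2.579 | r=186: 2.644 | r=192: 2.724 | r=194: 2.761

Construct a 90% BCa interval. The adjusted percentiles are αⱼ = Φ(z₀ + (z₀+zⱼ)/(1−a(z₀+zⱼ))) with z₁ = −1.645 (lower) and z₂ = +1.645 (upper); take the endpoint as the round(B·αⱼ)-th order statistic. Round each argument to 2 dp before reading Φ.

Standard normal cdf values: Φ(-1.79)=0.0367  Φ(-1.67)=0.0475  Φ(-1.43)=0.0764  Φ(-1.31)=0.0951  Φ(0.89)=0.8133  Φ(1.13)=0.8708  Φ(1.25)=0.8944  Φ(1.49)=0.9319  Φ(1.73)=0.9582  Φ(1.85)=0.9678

(1.651, 2.644)

Lower: z₀ + z₁ = -0.126 + (-1.645) = -1.771; 1 − a(z₀+z₁) = 1 − (0.038)(-1.771) = 1.0673; argument = -0.126 + (-1.771)/1.0673 = -1.7853 → -1.79.
α₁ = Φ(-1.79) = 0.0367; rank = round(200 × 0.0367) = 7; θ*₍7₎ = 1.651.
Upper: z₀ + z₂ = 1.519; 1 − a(z₀+z₂) = 0.9423; argument = 1.4861 → 1.49; α₂ = 0.9319; rank = 186; θ*₍186₎ = 2.644.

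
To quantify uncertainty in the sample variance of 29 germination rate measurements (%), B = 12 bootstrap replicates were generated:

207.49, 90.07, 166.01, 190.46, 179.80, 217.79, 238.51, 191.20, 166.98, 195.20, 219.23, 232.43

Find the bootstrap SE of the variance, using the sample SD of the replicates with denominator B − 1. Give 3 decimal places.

SE* = 39.647

Bootstrap SE is the standard deviation of the 12 replicate variances.
Mean of replicates: (207.49 + 90.07 + 166.01 + 190.46 + 179.80 + 217.79 + 238.51 + 191.20 + 166.98 + 195.20 + 219.23 + 232.43) / 12 = 2295.1700 / 12 = 191.2642
Sum of squared deviations: (+16.2258)² + (−101.1942)² + (−25.2542)² + (−0.8042)² + (−11.4642)² + (+26.5258)² + (+47.2458)² + (−0.0642)² + (−24.2842)² + (+3.9358)² + (+27.9658)² + (+41.1658)² = 17291.1017
Variance = 17291.1017 / 11 = 1571.9183
SE* = √1571.9183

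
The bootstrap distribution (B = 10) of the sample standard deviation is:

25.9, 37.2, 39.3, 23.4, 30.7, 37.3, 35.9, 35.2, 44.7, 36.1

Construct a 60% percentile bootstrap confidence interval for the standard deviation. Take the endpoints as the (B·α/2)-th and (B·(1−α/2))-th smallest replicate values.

(25.9, 37.3)

Sorted replicates: 23.4, 25.9, 30.7, 35.2, 35.9, 36.1, 37.2, 37.3, 39.3, 44.7
α = 0.40; lower rank = 10 × 0.200 = 2; upper rank = 10 × 0.800 = 8.
The 2nd smallest replicate is 25.9; the 8th is 37.3.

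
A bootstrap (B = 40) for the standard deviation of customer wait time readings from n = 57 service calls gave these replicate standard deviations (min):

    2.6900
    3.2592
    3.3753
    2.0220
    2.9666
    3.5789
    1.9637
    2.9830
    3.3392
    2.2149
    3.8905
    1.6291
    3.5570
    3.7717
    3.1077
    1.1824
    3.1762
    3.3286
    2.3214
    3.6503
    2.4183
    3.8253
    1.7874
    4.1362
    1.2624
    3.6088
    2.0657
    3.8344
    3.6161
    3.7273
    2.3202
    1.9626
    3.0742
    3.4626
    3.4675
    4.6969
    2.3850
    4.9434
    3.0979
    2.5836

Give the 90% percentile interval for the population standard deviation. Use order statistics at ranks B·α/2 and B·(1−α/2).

Sorted replicates: 1.1824, 1.2624, 1.6291, 1.7874, 1.9626, 1.9637, 2.0220, 2.0657, 2.2149, 2.3202, 2.3214, 2.3850, 2.4183, 2.5836, 2.6900, 2.9666, 2.9830, 3.0742, 3.0979, 3.1077, 3.1762, 3.2592, 3.3286, 3.3392, 3.3753, 3.4626, 3.4675, 3.5570, 3.5789, 3.6088, 3.6161, 3.6503, 3.7273, 3.7717, 3.8253, 3.8344, 3.8905, 4.1362, 4.6969, 4.9434
α = 0.10; lower rank = 40 × 0.050 = 2; upper rank = 40 × 0.950 = 38.
The 2nd smallest replicate is 1.2624; the 38th is 4.1362.

(1.2624, 4.1362)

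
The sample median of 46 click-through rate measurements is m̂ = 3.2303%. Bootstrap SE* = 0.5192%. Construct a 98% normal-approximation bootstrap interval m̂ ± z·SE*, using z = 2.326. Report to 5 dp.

Margin = 2.326 × 0.5192 = 1.207659
Interval: 3.2303 ± 1.207659

(2.02264, 4.43796)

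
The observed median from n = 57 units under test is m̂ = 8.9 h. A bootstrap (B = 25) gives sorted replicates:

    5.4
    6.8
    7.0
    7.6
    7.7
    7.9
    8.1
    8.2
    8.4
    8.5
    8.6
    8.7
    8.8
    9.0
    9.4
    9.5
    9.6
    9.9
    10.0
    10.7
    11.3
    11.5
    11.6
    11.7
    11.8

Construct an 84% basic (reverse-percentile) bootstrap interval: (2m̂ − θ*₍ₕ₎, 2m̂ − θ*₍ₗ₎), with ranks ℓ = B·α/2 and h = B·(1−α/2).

(6.2, 11.0)

Percentile endpoints at ranks 2 and 23: θ*₍2₎ = 6.8, θ*₍23₎ = 11.6.
Basic interval reflects these around m̂:
  lower = 2 × 8.9 − 11.6 = 6.2
  upper = 2 × 8.9 − 6.8 = 11.0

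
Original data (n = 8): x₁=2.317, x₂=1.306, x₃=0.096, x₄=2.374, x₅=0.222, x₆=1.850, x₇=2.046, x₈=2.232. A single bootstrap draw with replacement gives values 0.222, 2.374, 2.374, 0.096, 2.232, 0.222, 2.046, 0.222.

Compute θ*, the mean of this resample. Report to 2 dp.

Mean = (0.222 + 2.374 + 2.374 + 0.096 + 2.232 + 0.222 + 2.046 + 0.222) / 8 = 9.7880 / 8 = 1.22

θ* = 1.22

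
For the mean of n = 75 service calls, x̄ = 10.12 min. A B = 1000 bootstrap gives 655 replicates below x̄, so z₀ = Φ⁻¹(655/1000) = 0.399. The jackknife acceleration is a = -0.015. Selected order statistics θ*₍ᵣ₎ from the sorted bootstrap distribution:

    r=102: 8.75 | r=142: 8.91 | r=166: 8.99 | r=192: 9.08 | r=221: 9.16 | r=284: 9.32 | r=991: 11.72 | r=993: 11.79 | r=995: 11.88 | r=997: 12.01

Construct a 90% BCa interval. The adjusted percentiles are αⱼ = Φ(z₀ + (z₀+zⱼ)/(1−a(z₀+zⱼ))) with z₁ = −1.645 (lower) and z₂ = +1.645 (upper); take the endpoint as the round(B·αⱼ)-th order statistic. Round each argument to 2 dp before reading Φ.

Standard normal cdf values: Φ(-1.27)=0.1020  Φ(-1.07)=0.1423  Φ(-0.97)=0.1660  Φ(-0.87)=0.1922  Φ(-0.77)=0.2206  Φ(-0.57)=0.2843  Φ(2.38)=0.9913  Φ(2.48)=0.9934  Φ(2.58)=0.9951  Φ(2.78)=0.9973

(9.08, 11.72)

Lower: z₀ + z₁ = 0.399 + (-1.645) = -1.246; 1 − a(z₀+z₁) = 1 − (-0.015)(-1.246) = 0.9813; argument = 0.399 + (-1.246)/0.9813 = -0.8707 → -0.87.
α₁ = Φ(-0.87) = 0.1922; rank = round(1000 × 0.1922) = 192; θ*₍192₎ = 9.08.
Upper: z₀ + z₂ = 2.044; 1 − a(z₀+z₂) = 1.0307; argument = 2.3822 → 2.38; α₂ = 0.9913; rank = 991; θ*₍991₎ = 11.72.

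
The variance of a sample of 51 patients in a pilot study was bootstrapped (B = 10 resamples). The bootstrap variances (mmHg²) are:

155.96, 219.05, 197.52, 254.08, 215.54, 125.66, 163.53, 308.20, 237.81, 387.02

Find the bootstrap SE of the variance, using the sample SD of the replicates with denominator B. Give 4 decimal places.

Bootstrap SE is the standard deviation of the 10 replicate variances.
Mean of replicates: (155.96 + 219.05 + 197.52 + 254.08 + 215.54 + 125.66 + 163.53 + 308.20 + 237.81 + 387.02) / 10 = 2264.37000 / 10 = 226.43700
Sum of squared deviations: (−70.47700)² + (−7.38700)² + (−28.91700)² + (+27.64300)² + (−10.89700)² + (−100.77700)² + (−62.90700)² + (+81.76300)² + (+11.37300)² + (+160.58300)² = 53455.37581
Variance = 53455.37581 / 10 = 5345.53758
SE* = √5345.53758

SE* = 73.1132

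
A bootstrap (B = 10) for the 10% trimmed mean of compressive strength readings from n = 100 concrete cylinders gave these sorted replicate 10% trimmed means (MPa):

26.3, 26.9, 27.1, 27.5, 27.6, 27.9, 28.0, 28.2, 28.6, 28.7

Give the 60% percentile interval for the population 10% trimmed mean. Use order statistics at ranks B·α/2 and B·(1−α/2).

(26.9, 28.2)

α = 0.40; lower rank = 10 × 0.200 = 2; upper rank = 10 × 0.800 = 8.
The 2nd smallest replicate is 26.9; the 8th is 28.2.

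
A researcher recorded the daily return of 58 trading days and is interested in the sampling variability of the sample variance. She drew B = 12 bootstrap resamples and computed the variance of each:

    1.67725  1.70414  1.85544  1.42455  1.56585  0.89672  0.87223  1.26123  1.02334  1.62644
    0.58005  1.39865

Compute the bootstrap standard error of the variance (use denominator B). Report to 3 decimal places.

Bootstrap SE is the standard deviation of the 12 replicate variances.
Mean of replicates: (1.67725 + 1.70414 + 1.85544 + 1.42455 + 1.56585 + 0.89672 + 0.87223 + 1.26123 + 1.02334 + 1.62644 + 0.58005 + 1.39865) / 12 = 15.885890 / 12 = 1.323824
Sum of squared deviations: (+0.353426)² + (+0.380316)² + (+0.531616)² + (+0.100726)² + (+0.242026)² + (−0.427104)² + (−0.451594)² + (−0.062594)² + (−0.300484)² + (+0.302616)² + (−0.743774)² + (+0.074826)² = 1.751827
Variance = 1.751827 / 12 = 0.145986
SE* = √0.145986

SE* = 0.382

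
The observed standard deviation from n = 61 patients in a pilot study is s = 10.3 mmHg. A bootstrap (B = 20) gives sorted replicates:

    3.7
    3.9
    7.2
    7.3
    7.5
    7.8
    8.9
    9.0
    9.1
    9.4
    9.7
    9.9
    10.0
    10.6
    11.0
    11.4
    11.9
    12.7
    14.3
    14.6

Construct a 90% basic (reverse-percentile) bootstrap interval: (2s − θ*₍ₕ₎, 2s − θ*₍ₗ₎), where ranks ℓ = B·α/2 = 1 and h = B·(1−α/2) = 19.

(6.3, 16.9)

Percentile endpoints at ranks 1 and 19: θ*₍1₎ = 3.7, θ*₍19₎ = 14.3.
Basic interval reflects these around s:
  lower = 2 × 10.3 − 14.3 = 6.3
  upper = 2 × 10.3 − 3.7 = 16.9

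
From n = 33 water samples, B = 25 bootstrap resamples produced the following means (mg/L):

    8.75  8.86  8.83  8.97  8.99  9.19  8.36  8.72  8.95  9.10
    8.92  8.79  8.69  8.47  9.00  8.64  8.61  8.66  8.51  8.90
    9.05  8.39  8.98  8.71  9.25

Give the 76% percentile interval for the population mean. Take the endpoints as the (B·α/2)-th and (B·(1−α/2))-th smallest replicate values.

Sorted replicates: 8.36, 8.39, 8.47, 8.51, 8.61, 8.64, 8.66, 8.69, 8.71, 8.72, 8.75, 8.79, 8.83, 8.86, 8.90, 8.92, 8.95, 8.97, 8.98, 8.99, 9.00, 9.05, 9.10, 9.19, 9.25
α = 0.24; lower rank = 25 × 0.120 = 3; upper rank = 25 × 0.880 = 22.
The 3rd smallest replicate is 8.47; the 22nd is 9.05.

(8.47, 9.05)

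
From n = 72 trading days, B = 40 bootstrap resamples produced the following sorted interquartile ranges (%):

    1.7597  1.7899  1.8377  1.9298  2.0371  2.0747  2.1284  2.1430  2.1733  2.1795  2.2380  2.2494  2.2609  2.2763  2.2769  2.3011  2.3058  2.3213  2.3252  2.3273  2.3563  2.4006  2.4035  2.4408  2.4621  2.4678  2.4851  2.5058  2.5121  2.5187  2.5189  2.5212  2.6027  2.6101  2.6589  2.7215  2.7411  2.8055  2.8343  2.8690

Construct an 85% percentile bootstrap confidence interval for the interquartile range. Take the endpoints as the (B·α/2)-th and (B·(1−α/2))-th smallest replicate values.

(1.8377, 2.7411)

α = 0.15; lower rank = 40 × 0.075 = 3; upper rank = 40 × 0.925 = 37.
The 3rd smallest replicate is 1.8377; the 37th is 2.7411.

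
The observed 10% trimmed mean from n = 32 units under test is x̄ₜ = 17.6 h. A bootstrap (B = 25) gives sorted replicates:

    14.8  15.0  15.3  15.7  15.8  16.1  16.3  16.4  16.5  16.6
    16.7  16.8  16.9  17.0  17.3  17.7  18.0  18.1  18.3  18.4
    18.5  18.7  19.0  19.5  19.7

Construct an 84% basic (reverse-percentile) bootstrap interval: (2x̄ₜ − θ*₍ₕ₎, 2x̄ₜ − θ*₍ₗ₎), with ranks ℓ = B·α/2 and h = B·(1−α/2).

Percentile endpoints at ranks 2 and 23: θ*₍2₎ = 15.0, θ*₍23₎ = 19.0.
Basic interval reflects these around x̄ₜ:
  lower = 2 × 17.6 − 19.0 = 16.2
  upper = 2 × 17.6 − 15.0 = 20.2

(16.2, 20.2)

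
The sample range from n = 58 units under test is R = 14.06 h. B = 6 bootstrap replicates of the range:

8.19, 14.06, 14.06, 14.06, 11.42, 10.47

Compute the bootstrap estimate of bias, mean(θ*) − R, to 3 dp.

mean(θ*) = (8.19 + 14.06 + 14.06 + 14.06 + 11.42 + 10.47) / 6 = 12.0433
bias = 12.0433 − 14.06

bias = −2.017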